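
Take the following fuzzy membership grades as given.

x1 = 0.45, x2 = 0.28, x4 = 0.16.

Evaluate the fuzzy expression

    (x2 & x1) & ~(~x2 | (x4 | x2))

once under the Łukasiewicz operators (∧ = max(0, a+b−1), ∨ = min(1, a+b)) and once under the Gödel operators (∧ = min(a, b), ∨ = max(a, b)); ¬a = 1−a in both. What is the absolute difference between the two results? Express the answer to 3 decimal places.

Under Łukasiewicz:
  x2 & x1 = max(0, a+b−1) on (0.28, 0.45) = 0.00
  ~x2 = 1 − 0.28 = 0.72
  x4 | x2 = min(1, a+b) on (0.16, 0.28) = 0.44
  ~x2 | (x4 | x2) = min(1, a+b) on (0.72, 0.44) = 1.00
  ~(~x2 | (x4 | x2)) = 1 − 1.00 = 0.00
  (x2 & x1) & ~(~x2 | (x4 | x2)) = max(0, a+b−1) on (0.00, 0.00) = 0.00
  → value = 0.0000
Under Gödel:
  x2 & x1 = min(a, b) on (0.28, 0.45) = 0.28
  ~x2 = 1 − 0.28 = 0.72
  x4 | x2 = max(a, b) on (0.16, 0.28) = 0.28
  ~x2 | (x4 | x2) = max(a, b) on (0.72, 0.28) = 0.72
  ~(~x2 | (x4 | x2)) = 1 − 0.72 = 0.28
  (x2 & x1) & ~(~x2 | (x4 | x2)) = min(a, b) on (0.28, 0.28) = 0.28
  → value = 0.2800
|0.0000 − 0.2800| = 0.280

0.280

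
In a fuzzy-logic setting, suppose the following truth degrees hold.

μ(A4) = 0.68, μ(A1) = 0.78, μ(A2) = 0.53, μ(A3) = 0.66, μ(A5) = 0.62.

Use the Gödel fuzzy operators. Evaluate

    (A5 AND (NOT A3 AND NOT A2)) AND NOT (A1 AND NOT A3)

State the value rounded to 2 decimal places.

0.34

NOT A3 = 1 − 0.66 = 0.34
NOT A2 = 1 − 0.53 = 0.47
NOT A3 AND NOT A2 = min(a, b) on (0.34, 0.47) = 0.34
A5 AND (NOT A3 AND NOT A2) = min(a, b) on (0.62, 0.34) = 0.34
NOT A3 = 1 − 0.66 = 0.34
A1 AND NOT A3 = min(a, b) on (0.78, 0.34) = 0.34
NOT (A1 AND NOT A3) = 1 − 0.34 = 0.66
(A5 AND (NOT A3 AND NOT A2)) AND NOT (A1 AND NOT A3) = min(a, b) on (0.34, 0.66) = 0.34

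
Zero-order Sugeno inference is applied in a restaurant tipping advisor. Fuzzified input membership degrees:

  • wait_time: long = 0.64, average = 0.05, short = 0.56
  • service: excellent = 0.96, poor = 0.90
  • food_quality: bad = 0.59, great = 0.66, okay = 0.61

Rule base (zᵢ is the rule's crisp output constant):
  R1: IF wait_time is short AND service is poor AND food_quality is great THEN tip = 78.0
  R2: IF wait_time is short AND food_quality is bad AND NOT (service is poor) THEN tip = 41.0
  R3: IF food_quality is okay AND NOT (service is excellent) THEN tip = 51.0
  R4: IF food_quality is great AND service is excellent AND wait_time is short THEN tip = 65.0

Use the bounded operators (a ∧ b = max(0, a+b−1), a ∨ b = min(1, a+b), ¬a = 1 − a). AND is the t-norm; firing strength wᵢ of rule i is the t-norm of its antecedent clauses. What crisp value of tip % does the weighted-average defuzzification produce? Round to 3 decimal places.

R1 (z=78.0): short=0.56, poor=0.90, great=0.66; AND[max(0, a+b−1)] → w = 0.12
R2 (z=41.0): short=0.56, bad=0.59, ¬poor=1−0.90=0.10; AND[max(0, a+b−1)] → w = 0.00
R3 (z=51.0): okay=0.61, ¬excellent=1−0.96=0.04; AND[max(0, a+b−1)] → w = 0.00
R4 (z=65.0): great=0.66, excellent=0.96, short=0.56; AND[max(0, a+b−1)] → w = 0.18
Weighted average = (0.12·78.0 + 0.00·41.0 + 0.00·51.0 + 0.18·65.0) / (0.12 + 0.00 + 0.00 + 0.18)
  = 21.0600 / 0.3000 = 70.200

70.200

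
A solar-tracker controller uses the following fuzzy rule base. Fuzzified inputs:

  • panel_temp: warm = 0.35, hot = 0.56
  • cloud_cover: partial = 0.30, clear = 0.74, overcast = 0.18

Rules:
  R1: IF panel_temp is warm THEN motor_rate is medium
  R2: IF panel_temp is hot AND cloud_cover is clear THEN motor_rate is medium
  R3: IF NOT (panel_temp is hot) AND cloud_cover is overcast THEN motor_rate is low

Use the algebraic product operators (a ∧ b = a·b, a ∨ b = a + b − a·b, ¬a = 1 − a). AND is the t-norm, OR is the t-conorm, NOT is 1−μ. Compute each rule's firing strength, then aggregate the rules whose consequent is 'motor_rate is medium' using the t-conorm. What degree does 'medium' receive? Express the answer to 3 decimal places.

R1: warm=0.35 → w = 0.3500
R2: hot=0.56, clear=0.74; AND[a·b] → w = 0.4144
R3: ¬hot=1−0.56=0.44, overcast=0.18; AND[a·b] → w = 0.0792
Rules with consequent 'medium': {R1, R2} → strengths 0.3500, 0.4144
Aggregate via t-conorm [a + b − a·b]: 0.6194

0.619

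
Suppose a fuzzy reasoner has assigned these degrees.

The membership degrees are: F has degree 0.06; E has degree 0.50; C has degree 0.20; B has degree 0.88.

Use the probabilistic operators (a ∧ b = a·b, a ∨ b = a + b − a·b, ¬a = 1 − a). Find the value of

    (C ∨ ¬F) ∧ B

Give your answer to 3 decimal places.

0.838

¬F = 1 − 0.0600 = 0.9400
C ∨ ¬F = a + b − a·b on (0.2000, 0.9400) = 0.9520
(C ∨ ¬F) ∧ B = a·b on (0.9520, 0.8800) = 0.8378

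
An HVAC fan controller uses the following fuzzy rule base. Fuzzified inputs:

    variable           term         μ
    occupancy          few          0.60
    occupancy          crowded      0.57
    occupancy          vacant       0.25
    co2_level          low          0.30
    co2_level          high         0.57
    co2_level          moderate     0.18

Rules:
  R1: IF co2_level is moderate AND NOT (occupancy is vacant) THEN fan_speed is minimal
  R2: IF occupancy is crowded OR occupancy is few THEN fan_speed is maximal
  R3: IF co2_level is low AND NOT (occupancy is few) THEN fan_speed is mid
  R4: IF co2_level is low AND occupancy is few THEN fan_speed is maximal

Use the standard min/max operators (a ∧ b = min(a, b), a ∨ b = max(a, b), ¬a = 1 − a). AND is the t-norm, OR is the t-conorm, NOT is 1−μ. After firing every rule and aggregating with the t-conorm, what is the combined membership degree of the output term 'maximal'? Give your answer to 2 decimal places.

0.60

R1: moderate=0.18, ¬vacant=1−0.25=0.75; AND[min(a, b)] → w = 0.18
R2: crowded=0.57, few=0.60; OR[max(a, b)] → w = 0.60
R3: low=0.30, ¬few=1−0.60=0.40; AND[min(a, b)] → w = 0.30
R4: low=0.30, few=0.60; AND[min(a, b)] → w = 0.30
Rules with consequent 'maximal': {R2, R4} → strengths 0.60, 0.30
Aggregate via t-conorm [max(a, b)]: 0.60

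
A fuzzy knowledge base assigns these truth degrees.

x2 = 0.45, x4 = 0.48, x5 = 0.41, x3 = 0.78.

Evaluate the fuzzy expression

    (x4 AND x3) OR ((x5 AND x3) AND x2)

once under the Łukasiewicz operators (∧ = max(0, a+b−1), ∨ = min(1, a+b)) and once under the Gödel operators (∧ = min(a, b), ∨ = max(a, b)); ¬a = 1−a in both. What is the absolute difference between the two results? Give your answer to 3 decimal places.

Under Łukasiewicz:
  x4 AND x3 = max(0, a+b−1) on (0.48, 0.78) = 0.26
  x5 AND x3 = max(0, a+b−1) on (0.41, 0.78) = 0.19
  (x5 AND x3) AND x2 = max(0, a+b−1) on (0.19, 0.45) = 0.00
  (x4 AND x3) OR ((x5 AND x3) AND x2) = min(1, a+b) on (0.26, 0.00) = 0.26
  → value = 0.2600
Under Gödel:
  x4 AND x3 = min(a, b) on (0.48, 0.78) = 0.48
  x5 AND x3 = min(a, b) on (0.41, 0.78) = 0.41
  (x5 AND x3) AND x2 = min(a, b) on (0.41, 0.45) = 0.41
  (x4 AND x3) OR ((x5 AND x3) AND x2) = max(a, b) on (0.48, 0.41) = 0.48
  → value = 0.4800
|0.2600 − 0.4800| = 0.220

0.220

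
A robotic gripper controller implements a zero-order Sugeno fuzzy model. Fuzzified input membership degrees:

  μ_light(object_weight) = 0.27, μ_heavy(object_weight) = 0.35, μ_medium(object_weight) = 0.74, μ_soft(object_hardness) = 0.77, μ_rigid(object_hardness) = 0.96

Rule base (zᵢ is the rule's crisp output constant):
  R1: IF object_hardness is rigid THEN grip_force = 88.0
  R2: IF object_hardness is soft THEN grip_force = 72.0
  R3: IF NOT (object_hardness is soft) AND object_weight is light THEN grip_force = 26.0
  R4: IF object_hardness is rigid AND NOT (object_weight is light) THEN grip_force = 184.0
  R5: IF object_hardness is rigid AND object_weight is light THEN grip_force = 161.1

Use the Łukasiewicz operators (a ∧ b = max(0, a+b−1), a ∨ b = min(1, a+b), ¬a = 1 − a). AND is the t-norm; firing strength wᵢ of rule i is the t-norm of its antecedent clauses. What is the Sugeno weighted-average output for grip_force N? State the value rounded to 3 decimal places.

R1 (z=88.0): rigid=0.96 → w = 0.96
R2 (z=72.0): soft=0.77 → w = 0.77
R3 (z=26.0): ¬soft=1−0.77=0.23, light=0.27; AND[max(0, a+b−1)] → w = 0.00
R4 (z=184.0): rigid=0.96, ¬light=1−0.27=0.73; AND[max(0, a+b−1)] → w = 0.69
R5 (z=161.1): rigid=0.96, light=0.27; AND[max(0, a+b−1)] → w = 0.23
Weighted average = (0.96·88.0 + 0.77·72.0 + 0.00·26.0 + 0.69·184.0 + 0.23·161.1) / (0.96 + 0.77 + 0.00 + 0.69 + 0.23)
  = 303.9330 / 2.6500 = 114.692

114.692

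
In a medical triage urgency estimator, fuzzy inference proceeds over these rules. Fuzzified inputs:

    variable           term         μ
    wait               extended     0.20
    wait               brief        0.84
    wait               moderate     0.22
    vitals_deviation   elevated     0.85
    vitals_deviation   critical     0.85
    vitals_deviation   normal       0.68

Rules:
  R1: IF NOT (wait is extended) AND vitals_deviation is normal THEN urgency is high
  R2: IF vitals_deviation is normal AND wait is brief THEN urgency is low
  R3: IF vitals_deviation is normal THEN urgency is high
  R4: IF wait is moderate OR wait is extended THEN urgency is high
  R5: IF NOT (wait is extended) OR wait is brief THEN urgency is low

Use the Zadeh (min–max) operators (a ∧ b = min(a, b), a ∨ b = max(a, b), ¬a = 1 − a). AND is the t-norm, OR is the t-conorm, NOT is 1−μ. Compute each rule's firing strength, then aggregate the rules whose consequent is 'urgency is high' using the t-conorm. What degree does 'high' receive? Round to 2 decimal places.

R1: ¬extended=1−0.20=0.80, normal=0.68; AND[min(a, b)] → w = 0.68
R2: normal=0.68, brief=0.84; AND[min(a, b)] → w = 0.68
R3: normal=0.68 → w = 0.68
R4: moderate=0.22, extended=0.20; OR[max(a, b)] → w = 0.22
R5: ¬extended=1−0.20=0.80, brief=0.84; OR[max(a, b)] → w = 0.84
Rules with consequent 'high': {R1, R3, R4} → strengths 0.68, 0.68, 0.22
Aggregate via t-conorm [max(a, b)]: 0.68

0.68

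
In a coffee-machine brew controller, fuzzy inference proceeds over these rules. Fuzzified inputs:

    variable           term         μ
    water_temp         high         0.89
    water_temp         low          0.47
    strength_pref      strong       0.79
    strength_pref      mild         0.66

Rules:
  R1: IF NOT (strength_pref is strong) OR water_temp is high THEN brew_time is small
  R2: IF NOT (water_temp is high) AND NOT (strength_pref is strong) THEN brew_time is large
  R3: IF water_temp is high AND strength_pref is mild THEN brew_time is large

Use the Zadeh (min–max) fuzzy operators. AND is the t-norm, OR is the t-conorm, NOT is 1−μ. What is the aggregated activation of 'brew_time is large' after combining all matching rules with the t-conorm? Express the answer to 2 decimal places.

0.66

R1: ¬strong=1−0.79=0.21, high=0.89; OR[max(a, b)] → w = 0.89
R2: ¬high=1−0.89=0.11, ¬strong=1−0.79=0.21; AND[min(a, b)] → w = 0.11
R3: high=0.89, mild=0.66; AND[min(a, b)] → w = 0.66
Rules with consequent 'large': {R2, R3} → strengths 0.11, 0.66
Aggregate via t-conorm [max(a, b)]: 0.66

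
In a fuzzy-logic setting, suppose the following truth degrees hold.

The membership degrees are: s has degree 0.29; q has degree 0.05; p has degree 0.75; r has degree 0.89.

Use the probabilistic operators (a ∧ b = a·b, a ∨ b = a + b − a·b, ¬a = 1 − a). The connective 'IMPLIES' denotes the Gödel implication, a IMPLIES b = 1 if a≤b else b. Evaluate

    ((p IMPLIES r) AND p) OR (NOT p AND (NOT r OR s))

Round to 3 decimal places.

p IMPLIES r  [Gödel: 1 if a≤b else b] with a=0.7500, b=0.8900 → 1.0000
(p IMPLIES r) AND p = a·b on (1.0000, 0.7500) = 0.7500
NOT p = 1 − 0.7500 = 0.2500
NOT r = 1 − 0.8900 = 0.1100
NOT r OR s = a + b − a·b on (0.1100, 0.2900) = 0.3681
NOT p AND (NOT r OR s) = a·b on (0.2500, 0.3681) = 0.0920
((p IMPLIES r) AND p) OR (NOT p AND (NOT r OR s)) = a + b − a·b on (0.7500, 0.0920) = 0.7730

0.773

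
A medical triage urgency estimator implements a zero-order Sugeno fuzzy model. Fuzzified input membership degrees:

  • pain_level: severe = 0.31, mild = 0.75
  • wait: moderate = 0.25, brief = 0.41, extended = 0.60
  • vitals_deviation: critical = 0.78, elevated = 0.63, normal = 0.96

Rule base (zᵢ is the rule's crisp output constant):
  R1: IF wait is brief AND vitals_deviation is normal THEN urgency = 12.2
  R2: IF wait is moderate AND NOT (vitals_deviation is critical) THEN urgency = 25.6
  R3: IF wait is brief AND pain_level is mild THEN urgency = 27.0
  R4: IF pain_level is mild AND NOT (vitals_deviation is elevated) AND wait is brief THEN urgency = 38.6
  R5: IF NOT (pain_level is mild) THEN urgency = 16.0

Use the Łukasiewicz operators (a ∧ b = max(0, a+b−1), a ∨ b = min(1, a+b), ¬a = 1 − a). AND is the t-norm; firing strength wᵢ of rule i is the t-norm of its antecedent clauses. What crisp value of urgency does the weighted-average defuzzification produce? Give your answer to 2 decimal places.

R1 (z=12.2): brief=0.41, normal=0.96; AND[max(0, a+b−1)] → w = 0.37
R2 (z=25.6): moderate=0.25, ¬critical=1−0.78=0.22; AND[max(0, a+b−1)] → w = 0.00
R3 (z=27.0): brief=0.41, mild=0.75; AND[max(0, a+b−1)] → w = 0.16
R4 (z=38.6): mild=0.75, ¬elevated=1−0.63=0.37, brief=0.41; AND[max(0, a+b−1)] → w = 0.00
R5 (z=16.0): ¬mild=1−0.75=0.25 → w = 0.25
Weighted average = (0.37·12.2 + 0.00·25.6 + 0.16·27.0 + 0.00·38.6 + 0.25·16.0) / (0.37 + 0.00 + 0.16 + 0.00 + 0.25)
  = 12.8340 / 0.7800 = 16.45

16.45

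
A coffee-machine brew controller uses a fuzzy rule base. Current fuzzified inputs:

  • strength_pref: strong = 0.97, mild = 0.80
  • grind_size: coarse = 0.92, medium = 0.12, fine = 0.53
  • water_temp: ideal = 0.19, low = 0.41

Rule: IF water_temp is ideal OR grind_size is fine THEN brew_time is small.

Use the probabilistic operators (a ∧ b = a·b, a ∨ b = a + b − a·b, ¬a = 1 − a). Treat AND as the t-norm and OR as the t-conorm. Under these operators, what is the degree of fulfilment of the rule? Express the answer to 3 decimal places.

0.619

firing strength: ideal=0.19, fine=0.53; OR[a + b − a·b] → w = 0.6193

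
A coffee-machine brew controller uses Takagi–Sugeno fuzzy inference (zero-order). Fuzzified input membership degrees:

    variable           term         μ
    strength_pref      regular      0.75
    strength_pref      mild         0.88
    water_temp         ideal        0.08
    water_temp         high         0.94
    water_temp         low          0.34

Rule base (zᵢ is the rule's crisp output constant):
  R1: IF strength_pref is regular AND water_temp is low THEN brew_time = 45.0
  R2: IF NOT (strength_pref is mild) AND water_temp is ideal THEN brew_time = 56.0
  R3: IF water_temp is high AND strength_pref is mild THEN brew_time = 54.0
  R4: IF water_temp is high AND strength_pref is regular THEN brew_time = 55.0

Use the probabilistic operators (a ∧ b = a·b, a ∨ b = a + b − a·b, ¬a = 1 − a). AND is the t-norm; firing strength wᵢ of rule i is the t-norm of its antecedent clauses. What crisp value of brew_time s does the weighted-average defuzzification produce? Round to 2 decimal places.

53.13

R1 (z=45.0): regular=0.75, low=0.34; AND[a·b] → w = 0.2550
R2 (z=56.0): ¬mild=1−0.88=0.12, ideal=0.08; AND[a·b] → w = 0.0096
R3 (z=54.0): high=0.94, mild=0.88; AND[a·b] → w = 0.8272
R4 (z=55.0): high=0.94, regular=0.75; AND[a·b] → w = 0.7050
Weighted average = (0.2550·45.0 + 0.0096·56.0 + 0.8272·54.0 + 0.7050·55.0) / (0.2550 + 0.0096 + 0.8272 + 0.7050)
  = 95.4564 / 1.7968 = 53.13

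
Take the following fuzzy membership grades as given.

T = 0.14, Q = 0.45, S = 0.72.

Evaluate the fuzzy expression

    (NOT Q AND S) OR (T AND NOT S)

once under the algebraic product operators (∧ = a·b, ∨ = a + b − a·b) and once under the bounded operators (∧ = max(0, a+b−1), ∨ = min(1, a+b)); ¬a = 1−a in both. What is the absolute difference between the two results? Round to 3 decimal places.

Under algebraic product:
  NOT Q = 1 − 0.4500 = 0.5500
  NOT Q AND S = a·b on (0.5500, 0.7200) = 0.3960
  NOT S = 1 − 0.7200 = 0.2800
  T AND NOT S = a·b on (0.1400, 0.2800) = 0.0392
  (NOT Q AND S) OR (T AND NOT S) = a + b − a·b on (0.3960, 0.0392) = 0.4197
  → value = 0.4197
Under bounded:
  NOT Q = 1 − 0.45 = 0.55
  NOT Q AND S = max(0, a+b−1) on (0.55, 0.72) = 0.27
  NOT S = 1 − 0.72 = 0.28
  T AND NOT S = max(0, a+b−1) on (0.14, 0.28) = 0.00
  (NOT Q AND S) OR (T AND NOT S) = min(1, a+b) on (0.27, 0.00) = 0.27
  → value = 0.2700
|0.4197 − 0.2700| = 0.150

0.150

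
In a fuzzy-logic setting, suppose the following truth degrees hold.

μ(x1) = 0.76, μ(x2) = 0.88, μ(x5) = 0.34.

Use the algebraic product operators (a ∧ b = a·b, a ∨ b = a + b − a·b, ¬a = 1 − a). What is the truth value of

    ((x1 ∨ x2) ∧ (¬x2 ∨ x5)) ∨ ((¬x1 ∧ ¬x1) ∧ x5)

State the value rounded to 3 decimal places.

x1 ∨ x2 = a + b − a·b on (0.7600, 0.8800) = 0.9712
¬x2 = 1 − 0.8800 = 0.1200
¬x2 ∨ x5 = a + b − a·b on (0.1200, 0.3400) = 0.4192
(x1 ∨ x2) ∧ (¬x2 ∨ x5) = a·b on (0.9712, 0.4192) = 0.4071
¬x1 = 1 − 0.7600 = 0.2400
¬x1 = 1 − 0.7600 = 0.2400
¬x1 ∧ ¬x1 = a·b on (0.2400, 0.2400) = 0.0576
(¬x1 ∧ ¬x1) ∧ x5 = a·b on (0.0576, 0.3400) = 0.0196
((x1 ∨ x2) ∧ (¬x2 ∨ x5)) ∨ ((¬x1 ∧ ¬x1) ∧ x5) = a + b − a·b on (0.4071, 0.0196) = 0.4187

0.419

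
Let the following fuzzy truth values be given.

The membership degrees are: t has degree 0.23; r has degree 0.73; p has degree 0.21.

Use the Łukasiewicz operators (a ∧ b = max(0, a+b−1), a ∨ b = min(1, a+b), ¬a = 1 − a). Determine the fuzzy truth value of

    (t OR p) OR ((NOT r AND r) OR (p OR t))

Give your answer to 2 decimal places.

0.88

t OR p = min(1, a+b) on (0.23, 0.21) = 0.44
NOT r = 1 − 0.73 = 0.27
NOT r AND r = max(0, a+b−1) on (0.27, 0.73) = 0.00
p OR t = min(1, a+b) on (0.21, 0.23) = 0.44
(NOT r AND r) OR (p OR t) = min(1, a+b) on (0.00, 0.44) = 0.44
(t OR p) OR ((NOT r AND r) OR (p OR t)) = min(1, a+b) on (0.44, 0.44) = 0.88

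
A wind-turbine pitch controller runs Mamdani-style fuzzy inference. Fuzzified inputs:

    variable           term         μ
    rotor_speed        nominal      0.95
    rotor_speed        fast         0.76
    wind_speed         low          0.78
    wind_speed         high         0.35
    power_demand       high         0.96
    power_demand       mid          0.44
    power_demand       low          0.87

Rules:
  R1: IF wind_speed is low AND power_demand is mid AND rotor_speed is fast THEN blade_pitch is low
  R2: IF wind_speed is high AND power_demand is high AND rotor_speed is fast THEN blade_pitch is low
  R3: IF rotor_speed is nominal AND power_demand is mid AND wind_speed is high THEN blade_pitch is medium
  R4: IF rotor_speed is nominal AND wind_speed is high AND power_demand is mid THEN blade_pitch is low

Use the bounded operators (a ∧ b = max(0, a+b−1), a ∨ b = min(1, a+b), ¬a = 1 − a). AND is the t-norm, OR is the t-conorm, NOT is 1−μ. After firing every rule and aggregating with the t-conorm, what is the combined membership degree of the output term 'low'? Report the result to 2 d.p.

0.07

R1: low=0.78, mid=0.44, fast=0.76; AND[max(0, a+b−1)] → w = 0.00
R2: high=0.35, high=0.96, fast=0.76; AND[max(0, a+b−1)] → w = 0.07
R3: nominal=0.95, mid=0.44, high=0.35; AND[max(0, a+b−1)] → w = 0.00
R4: nominal=0.95, high=0.35, mid=0.44; AND[max(0, a+b−1)] → w = 0.00
Rules with consequent 'low': {R1, R2, R4} → strengths 0.00, 0.07, 0.00
Aggregate via t-conorm [min(1, a+b)]: 0.07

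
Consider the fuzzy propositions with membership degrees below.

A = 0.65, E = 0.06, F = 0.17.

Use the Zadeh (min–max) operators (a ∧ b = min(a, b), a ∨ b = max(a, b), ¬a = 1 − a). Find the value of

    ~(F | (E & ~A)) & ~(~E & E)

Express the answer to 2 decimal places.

0.83

~A = 1 − 0.65 = 0.35
E & ~A = min(a, b) on (0.06, 0.35) = 0.06
F | (E & ~A) = max(a, b) on (0.17, 0.06) = 0.17
~(F | (E & ~A)) = 1 − 0.17 = 0.83
~E = 1 − 0.06 = 0.94
~E & E = min(a, b) on (0.94, 0.06) = 0.06
~(~E & E) = 1 − 0.06 = 0.94
~(F | (E & ~A)) & ~(~E & E) = min(a, b) on (0.83, 0.94) = 0.83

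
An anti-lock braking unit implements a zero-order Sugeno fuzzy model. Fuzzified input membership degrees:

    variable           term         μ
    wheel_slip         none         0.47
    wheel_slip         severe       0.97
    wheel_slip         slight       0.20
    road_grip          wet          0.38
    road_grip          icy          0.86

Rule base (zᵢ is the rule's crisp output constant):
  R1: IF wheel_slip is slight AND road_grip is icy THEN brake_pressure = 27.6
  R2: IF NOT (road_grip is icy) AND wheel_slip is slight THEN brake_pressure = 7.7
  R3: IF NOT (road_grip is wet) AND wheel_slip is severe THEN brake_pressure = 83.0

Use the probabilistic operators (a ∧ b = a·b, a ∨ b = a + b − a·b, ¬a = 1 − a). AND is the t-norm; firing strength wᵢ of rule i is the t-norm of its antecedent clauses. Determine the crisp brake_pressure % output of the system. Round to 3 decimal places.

R1 (z=27.6): slight=0.20, icy=0.86; AND[a·b] → w = 0.1720
R2 (z=7.7): ¬icy=1−0.86=0.14, slight=0.20; AND[a·b] → w = 0.0280
R3 (z=83.0): ¬wet=1−0.38=0.62, severe=0.97; AND[a·b] → w = 0.6014
Weighted average = (0.1720·27.6 + 0.0280·7.7 + 0.6014·83.0) / (0.1720 + 0.0280 + 0.6014)
  = 54.8790 / 0.8014 = 68.479

68.479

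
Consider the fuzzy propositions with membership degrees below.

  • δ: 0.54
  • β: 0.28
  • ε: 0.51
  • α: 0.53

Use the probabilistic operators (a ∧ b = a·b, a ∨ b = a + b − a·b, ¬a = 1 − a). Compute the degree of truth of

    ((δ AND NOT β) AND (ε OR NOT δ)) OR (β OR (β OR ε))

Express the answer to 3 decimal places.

0.819

NOT β = 1 − 0.2800 = 0.7200
δ AND NOT β = a·b on (0.5400, 0.7200) = 0.3888
NOT δ = 1 − 0.5400 = 0.4600
ε OR NOT δ = a + b − a·b on (0.5100, 0.4600) = 0.7354
(δ AND NOT β) AND (ε OR NOT δ) = a·b on (0.3888, 0.7354) = 0.2859
β OR ε = a + b − a·b on (0.2800, 0.5100) = 0.6472
β OR (β OR ε) = a + b − a·b on (0.2800, 0.6472) = 0.7460
((δ AND NOT β) AND (ε OR NOT δ)) OR (β OR (β OR ε)) = a + b − a·b on (0.2859, 0.7460) = 0.8186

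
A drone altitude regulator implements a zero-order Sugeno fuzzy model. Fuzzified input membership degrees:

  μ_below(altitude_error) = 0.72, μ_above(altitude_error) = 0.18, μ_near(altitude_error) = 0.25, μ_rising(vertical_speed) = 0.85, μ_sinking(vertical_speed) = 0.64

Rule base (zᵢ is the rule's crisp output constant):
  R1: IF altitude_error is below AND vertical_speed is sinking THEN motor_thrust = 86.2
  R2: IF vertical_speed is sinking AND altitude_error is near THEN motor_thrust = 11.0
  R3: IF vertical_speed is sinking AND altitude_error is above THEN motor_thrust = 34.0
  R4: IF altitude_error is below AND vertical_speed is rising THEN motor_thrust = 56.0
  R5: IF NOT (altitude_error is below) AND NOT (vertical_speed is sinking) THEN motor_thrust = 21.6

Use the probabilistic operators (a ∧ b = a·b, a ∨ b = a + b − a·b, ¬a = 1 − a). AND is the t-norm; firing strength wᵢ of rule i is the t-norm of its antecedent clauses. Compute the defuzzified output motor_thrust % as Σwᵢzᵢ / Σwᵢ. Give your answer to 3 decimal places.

R1 (z=86.2): below=0.72, sinking=0.64; AND[a·b] → w = 0.4608
R2 (z=11.0): sinking=0.64, near=0.25; AND[a·b] → w = 0.1600
R3 (z=34.0): sinking=0.64, above=0.18; AND[a·b] → w = 0.1152
R4 (z=56.0): below=0.72, rising=0.85; AND[a·b] → w = 0.6120
R5 (z=21.6): ¬below=1−0.72=0.28, ¬sinking=1−0.64=0.36; AND[a·b] → w = 0.1008
Weighted average = (0.4608·86.2 + 0.1600·11.0 + 0.1152·34.0 + 0.6120·56.0 + 0.1008·21.6) / (0.4608 + 0.1600 + 0.1152 + 0.6120 + 0.1008)
  = 81.8470 / 1.4488 = 56.493

56.493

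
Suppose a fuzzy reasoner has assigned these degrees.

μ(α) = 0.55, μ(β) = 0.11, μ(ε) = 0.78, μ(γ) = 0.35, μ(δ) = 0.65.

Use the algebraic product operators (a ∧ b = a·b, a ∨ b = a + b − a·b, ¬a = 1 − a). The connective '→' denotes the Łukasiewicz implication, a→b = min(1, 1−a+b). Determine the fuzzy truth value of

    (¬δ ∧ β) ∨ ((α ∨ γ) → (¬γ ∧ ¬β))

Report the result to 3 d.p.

0.876

¬δ = 1 − 0.6500 = 0.3500
¬δ ∧ β = a·b on (0.3500, 0.1100) = 0.0385
α ∨ γ = a + b − a·b on (0.5500, 0.3500) = 0.7075
¬γ = 1 − 0.3500 = 0.6500
¬β = 1 − 0.1100 = 0.8900
¬γ ∧ ¬β = a·b on (0.6500, 0.8900) = 0.5785
(α ∨ γ) → (¬γ ∧ ¬β)  [Łukasiewicz: min(1, 1−a+b)] with a=0.7075, b=0.5785 → 0.8710
(¬δ ∧ β) ∨ ((α ∨ γ) → (¬γ ∧ ¬β)) = a + b − a·b on (0.0385, 0.8710) = 0.8760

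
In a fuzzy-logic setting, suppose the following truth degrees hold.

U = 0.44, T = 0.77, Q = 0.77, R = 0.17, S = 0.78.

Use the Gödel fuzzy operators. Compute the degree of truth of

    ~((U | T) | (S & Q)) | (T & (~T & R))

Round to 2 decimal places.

U | T = max(a, b) on (0.44, 0.77) = 0.77
S & Q = min(a, b) on (0.78, 0.77) = 0.77
(U | T) | (S & Q) = max(a, b) on (0.77, 0.77) = 0.77
~((U | T) | (S & Q)) = 1 − 0.77 = 0.23
~T = 1 − 0.77 = 0.23
~T & R = min(a, b) on (0.23, 0.17) = 0.17
T & (~T & R) = min(a, b) on (0.77, 0.17) = 0.17
~((U | T) | (S & Q)) | (T & (~T & R)) = max(a, b) on (0.23, 0.17) = 0.23

0.23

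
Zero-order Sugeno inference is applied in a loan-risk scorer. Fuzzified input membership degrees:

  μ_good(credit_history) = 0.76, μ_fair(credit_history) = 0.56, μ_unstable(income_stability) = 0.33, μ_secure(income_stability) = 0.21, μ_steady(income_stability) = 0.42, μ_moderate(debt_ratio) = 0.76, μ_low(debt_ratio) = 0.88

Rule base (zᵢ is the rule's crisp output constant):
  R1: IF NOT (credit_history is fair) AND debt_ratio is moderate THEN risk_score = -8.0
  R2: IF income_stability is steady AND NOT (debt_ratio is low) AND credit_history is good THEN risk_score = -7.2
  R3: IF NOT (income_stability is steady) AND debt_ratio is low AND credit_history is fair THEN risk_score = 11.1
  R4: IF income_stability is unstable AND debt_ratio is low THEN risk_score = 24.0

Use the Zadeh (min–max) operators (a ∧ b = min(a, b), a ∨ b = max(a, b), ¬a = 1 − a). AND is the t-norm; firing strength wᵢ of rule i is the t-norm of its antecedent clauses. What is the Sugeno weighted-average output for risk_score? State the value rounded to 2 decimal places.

6.73

R1 (z=-8.0): ¬fair=1−0.56=0.44, moderate=0.76; AND[min(a, b)] → w = 0.44
R2 (z=-7.2): steady=0.42, ¬low=1−0.88=0.12, good=0.76; AND[min(a, b)] → w = 0.12
R3 (z=11.1): ¬steady=1−0.42=0.58, low=0.88, fair=0.56; AND[min(a, b)] → w = 0.56
R4 (z=24.0): unstable=0.33, low=0.88; AND[min(a, b)] → w = 0.33
Weighted average = (0.44·-8.0 + 0.12·-7.2 + 0.56·11.1 + 0.33·24.0) / (0.44 + 0.12 + 0.56 + 0.33)
  = 9.7520 / 1.4500 = 6.73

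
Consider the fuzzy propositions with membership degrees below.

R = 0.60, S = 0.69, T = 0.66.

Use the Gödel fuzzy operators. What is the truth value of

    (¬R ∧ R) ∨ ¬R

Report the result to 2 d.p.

¬R = 1 − 0.60 = 0.40
¬R ∧ R = min(a, b) on (0.40, 0.60) = 0.40
¬R = 1 − 0.60 = 0.40
(¬R ∧ R) ∨ ¬R = max(a, b) on (0.40, 0.40) = 0.40

0.40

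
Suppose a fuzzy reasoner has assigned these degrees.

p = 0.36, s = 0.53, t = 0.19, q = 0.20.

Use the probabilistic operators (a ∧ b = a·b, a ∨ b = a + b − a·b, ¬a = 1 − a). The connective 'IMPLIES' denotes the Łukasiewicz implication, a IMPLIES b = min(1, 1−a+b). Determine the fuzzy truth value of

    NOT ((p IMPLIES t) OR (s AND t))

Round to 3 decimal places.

p IMPLIES t  [Łukasiewicz: min(1, 1−a+b)] with a=0.3600, b=0.1900 → 0.8300
s AND t = a·b on (0.5300, 0.1900) = 0.1007
(p IMPLIES t) OR (s AND t) = a + b − a·b on (0.8300, 0.1007) = 0.8471
NOT ((p IMPLIES t) OR (s AND t)) = 1 − 0.8471 = 0.1529

0.153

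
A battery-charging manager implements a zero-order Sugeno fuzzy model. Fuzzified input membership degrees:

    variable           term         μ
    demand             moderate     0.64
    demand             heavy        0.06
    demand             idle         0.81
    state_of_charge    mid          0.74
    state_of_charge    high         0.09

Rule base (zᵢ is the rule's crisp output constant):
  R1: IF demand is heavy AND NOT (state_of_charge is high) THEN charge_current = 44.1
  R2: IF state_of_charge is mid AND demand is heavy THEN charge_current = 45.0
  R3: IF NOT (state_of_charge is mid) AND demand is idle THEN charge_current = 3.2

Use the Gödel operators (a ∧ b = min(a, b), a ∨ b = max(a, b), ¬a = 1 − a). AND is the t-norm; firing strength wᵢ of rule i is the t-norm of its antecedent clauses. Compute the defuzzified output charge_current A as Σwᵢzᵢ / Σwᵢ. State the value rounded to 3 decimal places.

16.258

R1 (z=44.1): heavy=0.06, ¬high=1−0.09=0.91; AND[min(a, b)] → w = 0.06
R2 (z=45.0): mid=0.74, heavy=0.06; AND[min(a, b)] → w = 0.06
R3 (z=3.2): ¬mid=1−0.74=0.26, idle=0.81; AND[min(a, b)] → w = 0.26
Weighted average = (0.06·44.1 + 0.06·45.0 + 0.26·3.2) / (0.06 + 0.06 + 0.26)
  = 6.1780 / 0.3800 = 16.258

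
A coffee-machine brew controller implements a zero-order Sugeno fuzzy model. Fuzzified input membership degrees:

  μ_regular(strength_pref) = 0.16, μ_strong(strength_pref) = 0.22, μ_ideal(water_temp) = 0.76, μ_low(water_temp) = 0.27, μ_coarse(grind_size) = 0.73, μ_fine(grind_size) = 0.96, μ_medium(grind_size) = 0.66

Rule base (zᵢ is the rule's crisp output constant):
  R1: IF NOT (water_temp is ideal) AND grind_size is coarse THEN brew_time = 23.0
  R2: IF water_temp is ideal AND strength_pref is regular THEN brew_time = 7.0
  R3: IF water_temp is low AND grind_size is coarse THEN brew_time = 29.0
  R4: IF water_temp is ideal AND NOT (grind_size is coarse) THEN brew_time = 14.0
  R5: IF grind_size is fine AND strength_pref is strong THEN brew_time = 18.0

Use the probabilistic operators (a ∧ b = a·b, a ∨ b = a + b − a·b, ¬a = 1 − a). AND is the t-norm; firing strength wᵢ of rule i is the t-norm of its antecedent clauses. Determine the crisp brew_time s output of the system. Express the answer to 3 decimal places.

R1 (z=23.0): ¬ideal=1−0.76=0.24, coarse=0.73; AND[a·b] → w = 0.1752
R2 (z=7.0): ideal=0.76, regular=0.16; AND[a·b] → w = 0.1216
R3 (z=29.0): low=0.27, coarse=0.73; AND[a·b] → w = 0.1971
R4 (z=14.0): ideal=0.76, ¬coarse=1−0.73=0.27; AND[a·b] → w = 0.2052
R5 (z=18.0): fine=0.96, strong=0.22; AND[a·b] → w = 0.2112
Weighted average = (0.1752·23.0 + 0.1216·7.0 + 0.1971·29.0 + 0.2052·14.0 + 0.2112·18.0) / (0.1752 + 0.1216 + 0.1971 + 0.2052 + 0.2112)
  = 17.2711 / 0.9103 = 18.973

18.973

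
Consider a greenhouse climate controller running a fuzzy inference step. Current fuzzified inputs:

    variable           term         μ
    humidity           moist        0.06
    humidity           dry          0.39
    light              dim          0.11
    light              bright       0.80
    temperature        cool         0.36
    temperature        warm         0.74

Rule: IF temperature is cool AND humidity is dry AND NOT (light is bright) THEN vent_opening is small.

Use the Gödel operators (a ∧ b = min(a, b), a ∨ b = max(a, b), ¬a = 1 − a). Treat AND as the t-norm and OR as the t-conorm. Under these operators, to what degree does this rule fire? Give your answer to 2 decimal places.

0.20

firing strength: cool=0.36, dry=0.39, ¬bright=1−0.80=0.20; AND[min(a, b)] → w = 0.20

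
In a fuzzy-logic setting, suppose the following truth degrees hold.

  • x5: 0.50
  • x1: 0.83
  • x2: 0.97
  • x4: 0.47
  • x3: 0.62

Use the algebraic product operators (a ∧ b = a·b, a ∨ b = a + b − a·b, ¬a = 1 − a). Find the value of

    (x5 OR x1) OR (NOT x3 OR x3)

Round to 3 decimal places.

0.980

x5 OR x1 = a + b − a·b on (0.5000, 0.8300) = 0.9150
NOT x3 = 1 − 0.6200 = 0.3800
NOT x3 OR x3 = a + b − a·b on (0.3800, 0.6200) = 0.7644
(x5 OR x1) OR (NOT x3 OR x3) = a + b − a·b on (0.9150, 0.7644) = 0.9800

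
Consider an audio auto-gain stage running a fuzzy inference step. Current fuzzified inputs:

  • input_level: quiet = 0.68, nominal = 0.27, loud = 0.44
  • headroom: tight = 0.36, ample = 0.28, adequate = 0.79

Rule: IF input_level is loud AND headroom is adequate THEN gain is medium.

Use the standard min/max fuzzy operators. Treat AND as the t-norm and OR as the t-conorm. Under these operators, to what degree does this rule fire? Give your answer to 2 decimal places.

0.44

firing strength: loud=0.44, adequate=0.79; AND[min(a, b)] → w = 0.44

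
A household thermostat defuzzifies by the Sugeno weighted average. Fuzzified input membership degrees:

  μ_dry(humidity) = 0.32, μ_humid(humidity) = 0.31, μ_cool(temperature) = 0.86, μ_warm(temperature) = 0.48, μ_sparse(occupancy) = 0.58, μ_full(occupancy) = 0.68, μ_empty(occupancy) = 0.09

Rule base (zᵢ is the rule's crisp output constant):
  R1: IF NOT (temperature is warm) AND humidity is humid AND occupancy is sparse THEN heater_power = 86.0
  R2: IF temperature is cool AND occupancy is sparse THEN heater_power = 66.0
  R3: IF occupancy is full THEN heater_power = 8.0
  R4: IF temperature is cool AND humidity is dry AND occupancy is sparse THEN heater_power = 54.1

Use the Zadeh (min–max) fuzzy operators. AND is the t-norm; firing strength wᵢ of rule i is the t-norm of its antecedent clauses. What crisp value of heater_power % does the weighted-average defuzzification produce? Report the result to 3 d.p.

46.398

R1 (z=86.0): ¬warm=1−0.48=0.52, humid=0.31, sparse=0.58; AND[min(a, b)] → w = 0.31
R2 (z=66.0): cool=0.86, sparse=0.58; AND[min(a, b)] → w = 0.58
R3 (z=8.0): full=0.68 → w = 0.68
R4 (z=54.1): cool=0.86, dry=0.32, sparse=0.58; AND[min(a, b)] → w = 0.32
Weighted average = (0.31·86.0 + 0.58·66.0 + 0.68·8.0 + 0.32·54.1) / (0.31 + 0.58 + 0.68 + 0.32)
  = 87.6920 / 1.8900 = 46.398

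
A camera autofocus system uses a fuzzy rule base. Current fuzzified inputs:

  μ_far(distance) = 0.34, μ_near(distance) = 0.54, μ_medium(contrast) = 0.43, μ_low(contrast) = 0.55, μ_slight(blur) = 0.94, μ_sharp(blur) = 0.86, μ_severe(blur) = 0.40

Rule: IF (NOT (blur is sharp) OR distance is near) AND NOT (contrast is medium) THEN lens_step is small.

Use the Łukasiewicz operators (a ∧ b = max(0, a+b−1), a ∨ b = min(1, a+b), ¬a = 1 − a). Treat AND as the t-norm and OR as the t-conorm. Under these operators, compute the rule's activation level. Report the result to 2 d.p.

0.25

firing strength: (¬sharp=1−0.86=0.14 OR near=0.54) = 0.68; AND[max(0, a+b−1)] with ¬medium=1−0.43=0.57 → w = 0.25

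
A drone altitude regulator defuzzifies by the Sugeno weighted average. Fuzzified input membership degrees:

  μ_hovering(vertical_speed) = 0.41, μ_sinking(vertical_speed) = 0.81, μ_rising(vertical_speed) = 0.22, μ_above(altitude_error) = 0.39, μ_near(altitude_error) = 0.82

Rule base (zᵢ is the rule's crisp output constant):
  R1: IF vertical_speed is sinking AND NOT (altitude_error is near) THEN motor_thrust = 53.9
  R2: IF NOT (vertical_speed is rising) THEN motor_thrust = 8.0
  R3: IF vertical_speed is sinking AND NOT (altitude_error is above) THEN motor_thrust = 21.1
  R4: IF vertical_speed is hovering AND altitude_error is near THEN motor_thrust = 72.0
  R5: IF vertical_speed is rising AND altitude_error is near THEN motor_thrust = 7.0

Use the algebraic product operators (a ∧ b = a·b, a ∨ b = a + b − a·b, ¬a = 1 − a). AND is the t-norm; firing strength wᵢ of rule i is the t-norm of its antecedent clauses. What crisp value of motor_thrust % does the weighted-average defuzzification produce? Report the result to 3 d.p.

25.816

R1 (z=53.9): sinking=0.81, ¬near=1−0.82=0.18; AND[a·b] → w = 0.1458
R2 (z=8.0): ¬rising=1−0.22=0.78 → w = 0.7800
R3 (z=21.1): sinking=0.81, ¬above=1−0.39=0.61; AND[a·b] → w = 0.4941
R4 (z=72.0): hovering=0.41, near=0.82; AND[a·b] → w = 0.3362
R5 (z=7.0): rising=0.22, near=0.82; AND[a·b] → w = 0.1804
Weighted average = (0.1458·53.9 + 0.7800·8.0 + 0.4941·21.1 + 0.3362·72.0 + 0.1804·7.0) / (0.1458 + 0.7800 + 0.4941 + 0.3362 + 0.1804)
  = 49.9933 / 1.9365 = 25.816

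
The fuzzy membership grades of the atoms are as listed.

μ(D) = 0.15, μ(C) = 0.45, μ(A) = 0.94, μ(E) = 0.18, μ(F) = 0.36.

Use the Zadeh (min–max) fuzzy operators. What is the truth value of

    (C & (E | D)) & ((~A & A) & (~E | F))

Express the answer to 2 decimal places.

E | D = max(a, b) on (0.18, 0.15) = 0.18
C & (E | D) = min(a, b) on (0.45, 0.18) = 0.18
~A = 1 − 0.94 = 0.06
~A & A = min(a, b) on (0.06, 0.94) = 0.06
~E = 1 − 0.18 = 0.82
~E | F = max(a, b) on (0.82, 0.36) = 0.82
(~A & A) & (~E | F) = min(a, b) on (0.06, 0.82) = 0.06
(C & (E | D)) & ((~A & A) & (~E | F)) = min(a, b) on (0.18, 0.06) = 0.06

0.06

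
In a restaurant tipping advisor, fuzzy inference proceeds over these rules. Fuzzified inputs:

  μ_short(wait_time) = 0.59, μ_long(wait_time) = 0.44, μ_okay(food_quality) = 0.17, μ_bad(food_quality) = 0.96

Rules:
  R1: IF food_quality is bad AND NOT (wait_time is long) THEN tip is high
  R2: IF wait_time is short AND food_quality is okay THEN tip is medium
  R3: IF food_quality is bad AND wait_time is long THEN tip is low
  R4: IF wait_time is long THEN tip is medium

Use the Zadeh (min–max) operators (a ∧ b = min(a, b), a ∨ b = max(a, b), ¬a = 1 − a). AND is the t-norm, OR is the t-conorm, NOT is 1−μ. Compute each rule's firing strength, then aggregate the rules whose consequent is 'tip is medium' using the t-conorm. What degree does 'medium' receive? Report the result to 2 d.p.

0.44

R1: bad=0.96, ¬long=1−0.44=0.56; AND[min(a, b)] → w = 0.56
R2: short=0.59, okay=0.17; AND[min(a, b)] → w = 0.17
R3: bad=0.96, long=0.44; AND[min(a, b)] → w = 0.44
R4: long=0.44 → w = 0.44
Rules with consequent 'medium': {R2, R4} → strengths 0.17, 0.44
Aggregate via t-conorm [max(a, b)]: 0.44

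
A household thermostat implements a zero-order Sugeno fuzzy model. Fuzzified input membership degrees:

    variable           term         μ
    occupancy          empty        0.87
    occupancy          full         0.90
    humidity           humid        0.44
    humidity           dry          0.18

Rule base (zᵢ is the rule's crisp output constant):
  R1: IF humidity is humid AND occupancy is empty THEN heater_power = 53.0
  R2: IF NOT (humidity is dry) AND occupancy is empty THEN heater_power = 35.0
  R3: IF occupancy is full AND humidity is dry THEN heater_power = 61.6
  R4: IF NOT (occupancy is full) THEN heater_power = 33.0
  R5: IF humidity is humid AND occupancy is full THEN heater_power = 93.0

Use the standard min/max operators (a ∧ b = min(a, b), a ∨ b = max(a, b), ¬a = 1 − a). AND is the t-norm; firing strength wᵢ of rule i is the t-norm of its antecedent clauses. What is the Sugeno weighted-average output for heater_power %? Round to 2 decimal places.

54.21

R1 (z=53.0): humid=0.44, empty=0.87; AND[min(a, b)] → w = 0.44
R2 (z=35.0): ¬dry=1−0.18=0.82, empty=0.87; AND[min(a, b)] → w = 0.82
R3 (z=61.6): full=0.90, dry=0.18; AND[min(a, b)] → w = 0.18
R4 (z=33.0): ¬full=1−0.90=0.10 → w = 0.10
R5 (z=93.0): humid=0.44, full=0.90; AND[min(a, b)] → w = 0.44
Weighted average = (0.44·53.0 + 0.82·35.0 + 0.18·61.6 + 0.10·33.0 + 0.44·93.0) / (0.44 + 0.82 + 0.18 + 0.10 + 0.44)
  = 107.3280 / 1.9800 = 54.21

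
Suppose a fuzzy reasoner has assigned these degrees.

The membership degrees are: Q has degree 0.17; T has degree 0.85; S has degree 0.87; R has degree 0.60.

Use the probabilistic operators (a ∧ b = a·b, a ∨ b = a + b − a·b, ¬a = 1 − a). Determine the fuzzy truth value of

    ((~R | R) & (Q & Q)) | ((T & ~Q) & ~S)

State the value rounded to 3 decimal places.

0.112

~R = 1 − 0.6000 = 0.4000
~R | R = a + b − a·b on (0.4000, 0.6000) = 0.7600
Q & Q = a·b on (0.1700, 0.1700) = 0.0289
(~R | R) & (Q & Q) = a·b on (0.7600, 0.0289) = 0.0220
~Q = 1 − 0.1700 = 0.8300
T & ~Q = a·b on (0.8500, 0.8300) = 0.7055
~S = 1 − 0.8700 = 0.1300
(T & ~Q) & ~S = a·b on (0.7055, 0.1300) = 0.0917
((~R | R) & (Q & Q)) | ((T & ~Q) & ~S) = a + b − a·b on (0.0220, 0.0917) = 0.1117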